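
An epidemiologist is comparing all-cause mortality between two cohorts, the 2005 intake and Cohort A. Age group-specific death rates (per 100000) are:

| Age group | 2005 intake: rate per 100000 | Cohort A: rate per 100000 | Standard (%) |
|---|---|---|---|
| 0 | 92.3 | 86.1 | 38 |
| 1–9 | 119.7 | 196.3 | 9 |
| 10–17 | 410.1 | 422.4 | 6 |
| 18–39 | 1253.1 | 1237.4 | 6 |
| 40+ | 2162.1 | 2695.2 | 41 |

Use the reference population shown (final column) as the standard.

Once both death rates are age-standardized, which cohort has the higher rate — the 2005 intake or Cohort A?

Cohort A

Standard weights: 0.38, 0.09, 0.06, 0.06, 0.41.
The 2005 intake: 0.3800×92.3 + 0.0900×119.7 + 0.0600×410.1 + 0.0600×1253.1 + 0.4100×2162.1 = 1032.1000 per 100000.
Cohort A: 0.3800×86.1 + 0.0900×196.3 + 0.0600×422.4 + 0.0600×1237.4 + 0.4100×2695.2 = 1255.0050 per 100000.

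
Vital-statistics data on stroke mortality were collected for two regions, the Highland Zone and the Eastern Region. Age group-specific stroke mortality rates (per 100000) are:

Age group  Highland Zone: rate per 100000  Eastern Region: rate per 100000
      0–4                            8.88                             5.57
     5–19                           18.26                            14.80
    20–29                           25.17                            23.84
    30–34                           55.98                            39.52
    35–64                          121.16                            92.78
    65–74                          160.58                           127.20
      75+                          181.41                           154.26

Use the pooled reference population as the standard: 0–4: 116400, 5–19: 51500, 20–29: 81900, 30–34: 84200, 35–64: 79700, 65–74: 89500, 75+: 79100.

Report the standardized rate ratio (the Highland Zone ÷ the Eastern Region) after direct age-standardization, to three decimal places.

Standard total = 582300; weights = 0.1999, 0.0884, 0.1406, 0.1446, 0.1369, 0.1537, 0.1358.
The Highland Zone: 0.1999×8.88 + 0.0884×18.26 + 0.1406×25.17 + 0.1446×55.98 + 0.1369×121.16 + 0.1537×160.58 + 0.1358×181.41 = 80.9323 per 100000.
The Eastern Region: 0.1999×5.57 + 0.0884×14.80 + 0.1406×23.84 + 0.1446×39.52 + 0.1369×92.78 + 0.1537×127.20 + 0.1358×154.26 = 64.6944 per 100000.
Ratio = 80.9323 ÷ 64.6944 = 1.25099.

1.251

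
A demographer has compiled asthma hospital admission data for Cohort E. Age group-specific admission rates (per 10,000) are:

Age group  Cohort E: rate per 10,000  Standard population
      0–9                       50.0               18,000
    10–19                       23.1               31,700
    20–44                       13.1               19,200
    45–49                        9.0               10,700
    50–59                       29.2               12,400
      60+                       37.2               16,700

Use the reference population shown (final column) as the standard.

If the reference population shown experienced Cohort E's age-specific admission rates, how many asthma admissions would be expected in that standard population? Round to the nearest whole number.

Expected asthma admissions = Σ (standard pop × age-specific rate ÷ 10,000)
= 18,000×50.0/10,000 + 31,700×23.1/10,000 + 19,200×13.1/10,000 + 10,700×9.0/10,000 + 12,400×29.2/10,000 + 16,700×37.2/10,000
= 90.00 + 73.23 + 25.15 + 9.63 + 36.21 + 62.12 = 296.34.

296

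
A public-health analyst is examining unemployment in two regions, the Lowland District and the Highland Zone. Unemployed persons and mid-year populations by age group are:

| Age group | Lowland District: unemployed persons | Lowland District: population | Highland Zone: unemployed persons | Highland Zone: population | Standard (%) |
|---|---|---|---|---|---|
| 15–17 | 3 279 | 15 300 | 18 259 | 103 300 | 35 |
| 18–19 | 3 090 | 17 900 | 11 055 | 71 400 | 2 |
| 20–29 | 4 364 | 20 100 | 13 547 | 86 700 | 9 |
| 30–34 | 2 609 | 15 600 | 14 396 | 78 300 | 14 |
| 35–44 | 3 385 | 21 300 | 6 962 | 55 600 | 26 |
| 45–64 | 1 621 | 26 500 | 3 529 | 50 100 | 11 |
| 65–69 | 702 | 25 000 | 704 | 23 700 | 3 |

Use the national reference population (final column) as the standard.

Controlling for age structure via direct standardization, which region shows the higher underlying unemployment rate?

Age-specific rates per 1 000 for the Lowland District: 214.314, 172.626, 217.114, 167.244, 158.920, 61.170, 28.080.
For the Highland Zone: 176.757, 154.832, 156.251, 183.857, 125.216, 70.439, 29.705.
Standard weights: 0.35, 0.02, 0.09, 0.14, 0.26, 0.11, 0.03.
The Lowland District: 0.3500×214.314 + 0.0200×172.626 + 0.0900×217.114 + 0.1400×167.244 + 0.2600×158.920 + 0.1100×61.170 + 0.0300×28.080 = 170.3070 per 1 000.
The Highland Zone: 0.3500×176.757 + 0.0200×154.832 + 0.0900×156.251 + 0.1400×183.857 + 0.2600×125.216 + 0.1100×70.439 + 0.0300×29.705 = 145.9598 per 1 000.
The crude rates (134.44 vs 145.92) would put the Highland Zone higher, but that reflects its age composition; once standardized to a common age structure, the Lowland District has the higher underlying rate.

Lowland District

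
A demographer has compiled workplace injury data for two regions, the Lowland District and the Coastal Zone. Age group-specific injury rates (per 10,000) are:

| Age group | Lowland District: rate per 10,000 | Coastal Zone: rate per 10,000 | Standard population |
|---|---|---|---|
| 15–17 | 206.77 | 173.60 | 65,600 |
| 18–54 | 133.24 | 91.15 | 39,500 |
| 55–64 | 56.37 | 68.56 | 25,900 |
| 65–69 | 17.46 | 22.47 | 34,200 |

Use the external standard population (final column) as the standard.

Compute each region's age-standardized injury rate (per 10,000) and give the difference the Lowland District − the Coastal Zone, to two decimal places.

Standard total = 165,200; weights = 0.3971, 0.2391, 0.1568, 0.2070.
The Lowland District: 0.3971×206.77 + 0.2391×133.24 + 0.1568×56.37 + 0.2070×17.46 = 126.4177 per 10,000.
The Coastal Zone: 0.3971×173.60 + 0.2391×91.15 + 0.1568×68.56 + 0.2070×22.47 = 106.1305 per 10,000.
Difference = 126.4177 − 106.1305 = 20.2872.

20.29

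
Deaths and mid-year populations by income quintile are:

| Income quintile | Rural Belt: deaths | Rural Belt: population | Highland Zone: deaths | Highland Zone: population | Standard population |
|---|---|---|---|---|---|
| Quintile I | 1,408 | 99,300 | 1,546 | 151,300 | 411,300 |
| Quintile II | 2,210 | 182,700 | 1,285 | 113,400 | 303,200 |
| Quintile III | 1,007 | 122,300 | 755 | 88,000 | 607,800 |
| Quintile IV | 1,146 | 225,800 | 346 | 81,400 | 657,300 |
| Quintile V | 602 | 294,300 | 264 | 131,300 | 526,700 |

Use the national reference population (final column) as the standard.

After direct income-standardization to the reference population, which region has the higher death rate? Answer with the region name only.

Income-specific rates per 100,000 for the Rural Belt: 1417.93, 1209.63, 823.39, 507.53, 204.55.
For the Highland Zone: 1021.81, 1133.16, 857.95, 425.06, 201.07.
Standard total = 2,506,300; weights = 0.1641, 0.1210, 0.2425, 0.2623, 0.2102.
The Rural Belt: 0.1641×1417.93 + 0.1210×1209.63 + 0.2425×823.39 + 0.2623×507.53 + 0.2102×204.55 = 754.7955 per 100,000.
The Highland Zone: 0.1641×1021.81 + 0.1210×1133.16 + 0.2425×857.95 + 0.2623×425.06 + 0.2102×201.07 = 666.5616 per 100,000.
The crude rates (689.42 vs 742.13) would put the Highland Zone higher, but that reflects its income composition; once standardized to a common income structure, the Rural Belt has the higher underlying rate.

Rural Belt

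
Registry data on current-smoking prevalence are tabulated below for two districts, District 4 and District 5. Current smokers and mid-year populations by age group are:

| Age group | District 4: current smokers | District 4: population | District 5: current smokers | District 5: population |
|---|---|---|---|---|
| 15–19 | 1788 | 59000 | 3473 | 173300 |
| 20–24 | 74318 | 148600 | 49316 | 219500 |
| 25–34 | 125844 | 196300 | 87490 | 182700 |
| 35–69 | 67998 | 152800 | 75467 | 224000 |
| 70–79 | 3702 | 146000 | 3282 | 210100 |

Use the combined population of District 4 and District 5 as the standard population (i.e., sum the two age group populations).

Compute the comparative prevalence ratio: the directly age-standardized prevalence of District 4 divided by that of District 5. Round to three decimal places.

Age-specific rates per 1000 for District 4: 30.305, 500.121, 641.080, 445.013, 25.356.
For District 5: 20.040, 224.674, 478.872, 336.906, 15.621.
Combined standard total = 1712300; weights = 0.1357, 0.2150, 0.2213, 0.2201, 0.2080.
District 4: 0.1357×30.305 + 0.2150×500.121 + 0.2213×641.080 + 0.2201×445.013 + 0.2080×25.356 = 356.7214 per 1000.
District 5: 0.1357×20.040 + 0.2150×224.674 + 0.2213×478.872 + 0.2201×336.906 + 0.2080×15.621 = 234.3979 per 1000.
Ratio = 356.7214 ÷ 234.3979 = 1.52186.

1.522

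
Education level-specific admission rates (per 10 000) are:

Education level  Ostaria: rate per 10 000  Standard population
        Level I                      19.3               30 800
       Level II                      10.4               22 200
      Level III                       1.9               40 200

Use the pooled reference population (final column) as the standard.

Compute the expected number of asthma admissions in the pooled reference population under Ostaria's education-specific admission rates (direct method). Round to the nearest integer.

Expected asthma admissions = Σ (standard pop × education-specific rate ÷ 10 000)
= 30 800×19.3/10 000 + 22 200×10.4/10 000 + 40 200×1.9/10 000
= 59.44 + 23.09 + 7.64 = 90.17.

90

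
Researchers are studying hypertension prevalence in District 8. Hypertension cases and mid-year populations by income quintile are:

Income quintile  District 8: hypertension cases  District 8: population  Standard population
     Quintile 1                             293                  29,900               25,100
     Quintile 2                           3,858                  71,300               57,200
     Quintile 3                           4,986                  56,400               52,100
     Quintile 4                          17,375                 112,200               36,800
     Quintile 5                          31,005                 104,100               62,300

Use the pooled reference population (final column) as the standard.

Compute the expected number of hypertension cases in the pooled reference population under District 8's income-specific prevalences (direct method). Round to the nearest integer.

Income-specific rates per 1,000 for District 8: 9.799, 54.109, 88.404, 154.857, 297.839.
Expected hypertension cases = Σ (standard pop × income-specific rate ÷ 1,000)
= 25,100×9.799/1,000 + 57,200×54.109/1,000 + 52,100×88.404/1,000 + 36,800×154.857/1,000 + 62,300×297.839/1,000
= 245.96 + 3095.06 + 4605.86 + 5698.75 + 18555.35 = 32200.98.

32201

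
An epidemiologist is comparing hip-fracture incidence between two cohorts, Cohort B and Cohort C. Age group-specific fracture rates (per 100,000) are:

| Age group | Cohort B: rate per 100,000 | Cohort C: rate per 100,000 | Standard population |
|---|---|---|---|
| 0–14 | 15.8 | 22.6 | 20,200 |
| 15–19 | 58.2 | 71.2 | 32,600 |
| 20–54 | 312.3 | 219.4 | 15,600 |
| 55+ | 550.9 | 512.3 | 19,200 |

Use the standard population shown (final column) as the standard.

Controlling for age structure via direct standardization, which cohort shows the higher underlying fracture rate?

Standard total = 87,600; weights = 0.2306, 0.3721, 0.1781, 0.2192.
Cohort B: 0.2306×15.8 + 0.3721×58.2 + 0.1781×312.3 + 0.2192×550.9 = 201.6626 per 100,000.
Cohort C: 0.2306×22.6 + 0.3721×71.2 + 0.1781×219.4 + 0.2192×512.3 = 183.0644 per 100,000.

Cohort B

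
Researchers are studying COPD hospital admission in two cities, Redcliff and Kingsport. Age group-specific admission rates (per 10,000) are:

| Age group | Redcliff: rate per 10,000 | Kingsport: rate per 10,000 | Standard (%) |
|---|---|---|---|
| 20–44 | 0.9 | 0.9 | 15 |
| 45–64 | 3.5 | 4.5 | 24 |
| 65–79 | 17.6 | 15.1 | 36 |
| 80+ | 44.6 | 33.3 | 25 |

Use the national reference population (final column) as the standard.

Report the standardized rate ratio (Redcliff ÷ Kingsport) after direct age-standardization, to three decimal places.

1.233

Standard weights: 0.15, 0.24, 0.36, 0.25.
Redcliff: 0.1500×0.9 + 0.2400×3.5 + 0.3600×17.6 + 0.2500×44.6 = 18.4610 per 10,000.
Kingsport: 0.1500×0.9 + 0.2400×4.5 + 0.3600×15.1 + 0.2500×33.3 = 14.9760 per 10,000.
Ratio = 18.4610 ÷ 14.9760 = 1.23271.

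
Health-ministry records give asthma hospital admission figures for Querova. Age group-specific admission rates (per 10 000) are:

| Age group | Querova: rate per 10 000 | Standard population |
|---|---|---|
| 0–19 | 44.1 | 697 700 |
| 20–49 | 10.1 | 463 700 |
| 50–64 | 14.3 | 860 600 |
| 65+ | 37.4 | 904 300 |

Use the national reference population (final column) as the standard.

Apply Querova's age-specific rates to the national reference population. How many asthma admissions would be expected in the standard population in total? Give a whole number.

8158

Expected asthma admissions = Σ (standard pop × age-specific rate ÷ 10 000)
= 697 700×44.1/10 000 + 463 700×10.1/10 000 + 860 600×14.3/10 000 + 904 300×37.4/10 000
= 3076.86 + 468.34 + 1230.66 + 3382.08 = 8157.93.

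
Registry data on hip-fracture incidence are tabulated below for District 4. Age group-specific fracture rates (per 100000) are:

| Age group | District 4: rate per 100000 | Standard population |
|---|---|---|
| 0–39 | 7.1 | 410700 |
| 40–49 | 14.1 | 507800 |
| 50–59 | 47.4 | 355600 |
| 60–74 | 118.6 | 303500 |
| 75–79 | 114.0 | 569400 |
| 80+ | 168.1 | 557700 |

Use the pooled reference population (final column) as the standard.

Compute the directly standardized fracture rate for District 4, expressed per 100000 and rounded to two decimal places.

81.93

Standard total = 2704700; weights = 0.1518, 0.1877, 0.1315, 0.1122, 0.2105, 0.2062.
Standardized rate: 0.1518×7.1 + 0.1877×14.1 + 0.1315×47.4 + 0.1122×118.6 + 0.2105×114.0 + 0.2062×168.1 = 81.9268 per 100000.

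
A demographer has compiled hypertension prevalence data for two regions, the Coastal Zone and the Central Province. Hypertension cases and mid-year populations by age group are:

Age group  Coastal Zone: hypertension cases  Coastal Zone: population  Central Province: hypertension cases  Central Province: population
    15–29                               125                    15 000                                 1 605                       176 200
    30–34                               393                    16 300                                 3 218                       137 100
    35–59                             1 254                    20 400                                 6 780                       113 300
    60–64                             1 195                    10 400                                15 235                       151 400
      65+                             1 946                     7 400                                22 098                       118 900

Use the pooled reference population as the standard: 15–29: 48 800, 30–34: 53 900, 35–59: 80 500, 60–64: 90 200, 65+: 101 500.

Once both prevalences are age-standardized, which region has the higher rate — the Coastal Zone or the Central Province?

Coastal Zone

Age-specific rates per 1 000 for the Coastal Zone: 8.333, 24.110, 61.471, 114.904, 262.973.
For the Central Province: 9.109, 23.472, 59.841, 100.627, 185.854.
Standard total = 374 900; weights = 0.1302, 0.1438, 0.2147, 0.2406, 0.2707.
The Coastal Zone: 0.1302×8.333 + 0.1438×24.110 + 0.2147×61.471 + 0.2406×114.904 + 0.2707×262.973 = 116.5929 per 1 000.
The Central Province: 0.1302×9.109 + 0.1438×23.472 + 0.2147×59.841 + 0.2406×100.627 + 0.2707×185.854 = 91.9381 per 1 000.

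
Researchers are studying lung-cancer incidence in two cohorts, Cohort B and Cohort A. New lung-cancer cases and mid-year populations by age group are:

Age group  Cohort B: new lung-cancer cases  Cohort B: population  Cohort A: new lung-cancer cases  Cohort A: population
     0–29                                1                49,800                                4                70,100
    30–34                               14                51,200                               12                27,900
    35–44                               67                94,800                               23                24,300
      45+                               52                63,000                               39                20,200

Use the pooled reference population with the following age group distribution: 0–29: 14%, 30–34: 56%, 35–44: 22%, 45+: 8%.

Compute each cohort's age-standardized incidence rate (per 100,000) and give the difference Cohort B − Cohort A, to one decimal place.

Age-specific rates per 100,000 for Cohort B: 2.01, 27.34, 70.68, 82.54.
For Cohort A: 5.71, 43.01, 94.65, 193.07.
Standard weights: 0.14, 0.56, 0.22, 0.08.
Cohort B: 0.1400×2.01 + 0.5600×27.34 + 0.2200×70.68 + 0.0800×82.54 = 37.7453 per 100,000.
Cohort A: 0.1400×5.71 + 0.5600×43.01 + 0.2200×94.65 + 0.0800×193.07 = 61.1535 per 100,000.
Difference = 37.7453 − 61.1535 = -23.4081.

-23.4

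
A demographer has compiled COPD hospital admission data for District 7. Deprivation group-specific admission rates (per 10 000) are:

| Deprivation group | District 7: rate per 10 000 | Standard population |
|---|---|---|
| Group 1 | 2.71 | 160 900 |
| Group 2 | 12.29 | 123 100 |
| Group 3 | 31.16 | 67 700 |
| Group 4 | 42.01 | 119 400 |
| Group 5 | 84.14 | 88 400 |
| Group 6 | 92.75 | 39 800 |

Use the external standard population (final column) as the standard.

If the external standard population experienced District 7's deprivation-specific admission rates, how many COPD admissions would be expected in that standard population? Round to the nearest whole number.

Expected COPD admissions = Σ (standard pop × deprivation-specific rate ÷ 10 000)
= 160 900×2.71/10 000 + 123 100×12.29/10 000 + 67 700×31.16/10 000 + 119 400×42.01/10 000 + 88 400×84.14/10 000 + 39 800×92.75/10 000
= 43.60 + 151.29 + 210.95 + 501.60 + 743.80 + 369.14 = 2020.39.

2020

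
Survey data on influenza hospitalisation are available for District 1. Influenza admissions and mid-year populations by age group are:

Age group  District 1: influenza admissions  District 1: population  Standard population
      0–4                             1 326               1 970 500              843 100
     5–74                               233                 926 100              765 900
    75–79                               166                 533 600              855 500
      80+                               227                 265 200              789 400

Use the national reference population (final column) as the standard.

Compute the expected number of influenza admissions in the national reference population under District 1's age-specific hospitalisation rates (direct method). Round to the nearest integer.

Age-specific rates per 100 000 for District 1: 67.29, 25.16, 31.11, 85.60.
Expected influenza admissions = Σ (standard pop × age-specific rate ÷ 100 000)
= 843 100×67.29/100 000 + 765 900×25.16/100 000 + 855 500×31.11/100 000 + 789 400×85.60/100 000
= 567.34 + 192.69 + 266.14 + 675.69 = 1701.87.

1702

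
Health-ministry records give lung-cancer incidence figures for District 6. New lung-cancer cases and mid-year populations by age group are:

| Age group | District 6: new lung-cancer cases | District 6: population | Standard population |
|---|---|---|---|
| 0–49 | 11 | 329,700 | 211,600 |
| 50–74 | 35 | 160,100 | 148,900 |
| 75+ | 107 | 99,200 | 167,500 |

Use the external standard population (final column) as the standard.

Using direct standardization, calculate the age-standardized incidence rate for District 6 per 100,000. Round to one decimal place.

41.7

Age-specific rates per 100,000 for District 6: 3.34, 21.86, 107.86.
Standard total = 528,000; weights = 0.4008, 0.2820, 0.3172.
Standardized rate: 0.4008×3.34 + 0.2820×21.86 + 0.3172×107.86 = 41.7200 per 100,000.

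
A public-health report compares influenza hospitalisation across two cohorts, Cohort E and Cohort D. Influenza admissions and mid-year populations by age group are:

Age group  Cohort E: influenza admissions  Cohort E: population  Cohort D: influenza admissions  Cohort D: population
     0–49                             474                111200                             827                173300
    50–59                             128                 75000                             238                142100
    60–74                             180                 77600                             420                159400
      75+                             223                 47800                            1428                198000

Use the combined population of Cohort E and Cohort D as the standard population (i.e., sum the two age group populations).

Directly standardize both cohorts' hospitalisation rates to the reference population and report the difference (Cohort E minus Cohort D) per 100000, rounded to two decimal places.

Age-specific rates per 100000 for Cohort E: 426.26, 170.67, 231.96, 466.53.
For Cohort D: 477.21, 167.49, 263.49, 721.21.
Combined standard total = 984400; weights = 0.2890, 0.2205, 0.2408, 0.2497.
Cohort E: 0.2890×426.26 + 0.2205×170.67 + 0.2408×231.96 + 0.2497×466.53 = 333.1664 per 100000.
Cohort D: 0.2890×477.21 + 0.2205×167.49 + 0.2408×263.49 + 0.2497×721.21 = 418.3743 per 100000.
Difference = 333.1664 − 418.3743 = -85.2078.

-85.21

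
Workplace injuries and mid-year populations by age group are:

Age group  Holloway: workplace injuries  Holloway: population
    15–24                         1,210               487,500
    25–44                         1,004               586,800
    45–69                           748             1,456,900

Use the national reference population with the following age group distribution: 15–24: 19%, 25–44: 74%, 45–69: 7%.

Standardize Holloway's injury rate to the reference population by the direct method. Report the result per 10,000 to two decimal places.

17.74

Age-specific rates per 10,000 for Holloway: 24.82, 17.11, 5.13.
Standard weights: 0.19, 0.74, 0.07.
Standardized rate: 0.1900×24.82 + 0.7400×17.11 + 0.0700×5.13 = 17.7365 per 10,000.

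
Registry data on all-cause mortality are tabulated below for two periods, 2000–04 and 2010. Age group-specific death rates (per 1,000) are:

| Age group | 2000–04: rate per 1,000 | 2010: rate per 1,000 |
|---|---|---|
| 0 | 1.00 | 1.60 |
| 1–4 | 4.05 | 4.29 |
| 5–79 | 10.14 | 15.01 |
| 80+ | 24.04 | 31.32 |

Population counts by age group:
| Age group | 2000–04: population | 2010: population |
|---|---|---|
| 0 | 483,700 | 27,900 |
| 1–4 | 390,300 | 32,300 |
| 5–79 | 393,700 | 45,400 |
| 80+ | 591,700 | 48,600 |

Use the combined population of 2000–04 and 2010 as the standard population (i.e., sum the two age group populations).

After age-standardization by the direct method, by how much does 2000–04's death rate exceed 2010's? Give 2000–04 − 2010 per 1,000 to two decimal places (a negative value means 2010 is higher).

-3.58

Combined standard total = 2,013,600; weights = 0.2541, 0.2099, 0.2181, 0.3180.
2000–04: 0.2541×1.00 + 0.2099×4.05 + 0.2181×10.14 + 0.3180×24.04 = 10.9597 per 1,000.
2010: 0.2541×1.60 + 0.2099×4.29 + 0.2181×15.01 + 0.3180×31.32 = 14.5394 per 1,000.
Difference = 10.9597 − 14.5394 = -3.5798.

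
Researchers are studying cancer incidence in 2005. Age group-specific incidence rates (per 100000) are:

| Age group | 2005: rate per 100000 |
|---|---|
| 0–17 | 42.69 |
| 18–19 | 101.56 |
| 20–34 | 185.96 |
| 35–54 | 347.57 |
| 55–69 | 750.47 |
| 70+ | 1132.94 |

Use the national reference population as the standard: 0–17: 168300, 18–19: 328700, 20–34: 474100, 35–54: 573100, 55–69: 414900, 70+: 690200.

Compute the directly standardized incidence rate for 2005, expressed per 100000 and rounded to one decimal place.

Standard total = 2649300; weights = 0.0635, 0.1241, 0.1790, 0.2163, 0.1566, 0.2605.
Standardized rate: 0.0635×42.69 + 0.1241×101.56 + 0.1790×185.96 + 0.2163×347.57 + 0.1566×750.47 + 0.2605×1132.94 = 536.4620 per 100000.

536.5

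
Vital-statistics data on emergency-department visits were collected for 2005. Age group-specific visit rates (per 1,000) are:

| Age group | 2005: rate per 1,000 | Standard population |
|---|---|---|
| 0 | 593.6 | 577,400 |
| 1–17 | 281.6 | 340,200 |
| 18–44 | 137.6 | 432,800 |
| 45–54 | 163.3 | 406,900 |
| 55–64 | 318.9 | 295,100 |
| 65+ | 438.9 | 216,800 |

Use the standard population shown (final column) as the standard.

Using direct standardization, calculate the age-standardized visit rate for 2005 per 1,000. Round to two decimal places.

332.19

Standard total = 2,269,200; weights = 0.2545, 0.1499, 0.1907, 0.1793, 0.1300, 0.0955.
Standardized rate: 0.2545×593.6 + 0.1499×281.6 + 0.1907×137.6 + 0.1793×163.3 + 0.1300×318.9 + 0.0955×438.9 = 332.1902 per 1,000.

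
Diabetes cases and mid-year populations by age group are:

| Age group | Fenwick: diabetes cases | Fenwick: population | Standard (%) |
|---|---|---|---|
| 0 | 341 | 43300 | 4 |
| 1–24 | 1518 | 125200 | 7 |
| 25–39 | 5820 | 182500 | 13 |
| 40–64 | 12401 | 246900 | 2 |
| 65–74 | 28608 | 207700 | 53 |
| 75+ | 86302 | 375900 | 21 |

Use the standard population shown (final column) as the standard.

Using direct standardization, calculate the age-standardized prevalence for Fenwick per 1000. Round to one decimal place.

127.5

Age-specific rates per 1000 for Fenwick: 7.875, 12.125, 31.890, 50.227, 137.737, 229.588.
Standard weights: 0.04, 0.07, 0.13, 0.02, 0.53, 0.21.
Standardized rate: 0.0400×7.875 + 0.0700×12.125 + 0.1300×31.890 + 0.0200×50.227 + 0.5300×137.737 + 0.2100×229.588 = 127.5281 per 1000.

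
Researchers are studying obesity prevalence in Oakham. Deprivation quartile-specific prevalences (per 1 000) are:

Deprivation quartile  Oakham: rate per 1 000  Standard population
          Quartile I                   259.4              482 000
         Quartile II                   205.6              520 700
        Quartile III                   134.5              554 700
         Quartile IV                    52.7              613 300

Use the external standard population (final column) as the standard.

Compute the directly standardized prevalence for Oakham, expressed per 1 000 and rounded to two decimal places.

156.18

Standard total = 2 170 700; weights = 0.2220, 0.2399, 0.2555, 0.2825.
Standardized rate: 0.2220×259.4 + 0.2399×205.6 + 0.2555×134.5 + 0.2825×52.7 = 156.1776 per 1 000.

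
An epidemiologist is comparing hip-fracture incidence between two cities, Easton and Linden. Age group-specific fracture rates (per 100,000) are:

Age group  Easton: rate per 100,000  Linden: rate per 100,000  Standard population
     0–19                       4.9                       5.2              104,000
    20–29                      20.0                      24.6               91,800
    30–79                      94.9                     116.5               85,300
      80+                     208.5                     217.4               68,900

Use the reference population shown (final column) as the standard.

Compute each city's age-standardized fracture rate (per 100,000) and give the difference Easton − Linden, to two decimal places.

-8.31

Standard total = 350,000; weights = 0.2971, 0.2623, 0.2437, 0.1969.
Easton: 0.2971×4.9 + 0.2623×20.0 + 0.2437×94.9 + 0.1969×208.5 = 70.8749 per 100,000.
Linden: 0.2971×5.2 + 0.2623×24.6 + 0.2437×116.5 + 0.1969×217.4 = 79.1868 per 100,000.
Difference = 70.8749 − 79.1868 = -8.3119.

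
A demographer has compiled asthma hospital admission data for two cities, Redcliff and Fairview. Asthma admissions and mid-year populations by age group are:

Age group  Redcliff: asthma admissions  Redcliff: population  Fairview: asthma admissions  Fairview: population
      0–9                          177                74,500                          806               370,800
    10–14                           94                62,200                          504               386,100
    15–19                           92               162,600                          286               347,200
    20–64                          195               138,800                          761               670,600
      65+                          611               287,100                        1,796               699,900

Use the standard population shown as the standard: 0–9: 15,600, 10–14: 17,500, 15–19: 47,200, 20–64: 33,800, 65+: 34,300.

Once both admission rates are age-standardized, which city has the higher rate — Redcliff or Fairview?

Fairview

Age-specific rates per 10,000 for Redcliff: 23.76, 15.11, 5.66, 14.05, 21.28.
For Fairview: 21.74, 13.05, 8.24, 11.35, 25.66.
Standard total = 148,400; weights = 0.1051, 0.1179, 0.3181, 0.2278, 0.2311.
Redcliff: 0.1051×23.76 + 0.1179×15.11 + 0.3181×5.66 + 0.2278×14.05 + 0.2311×21.28 = 14.1980 per 10,000.
Fairview: 0.1051×21.74 + 0.1179×13.05 + 0.3181×8.24 + 0.2278×11.35 + 0.2311×25.66 = 14.9600 per 10,000.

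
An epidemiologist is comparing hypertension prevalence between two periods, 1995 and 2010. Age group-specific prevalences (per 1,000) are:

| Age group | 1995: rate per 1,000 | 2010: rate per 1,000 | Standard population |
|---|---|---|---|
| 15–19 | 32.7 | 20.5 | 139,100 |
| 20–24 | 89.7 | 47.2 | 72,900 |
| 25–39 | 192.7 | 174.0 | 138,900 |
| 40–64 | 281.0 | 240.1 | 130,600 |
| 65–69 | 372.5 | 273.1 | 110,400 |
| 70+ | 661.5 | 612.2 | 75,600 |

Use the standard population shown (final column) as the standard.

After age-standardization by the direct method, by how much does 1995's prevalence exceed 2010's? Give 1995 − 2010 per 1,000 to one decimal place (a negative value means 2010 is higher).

41.1

Standard total = 667,500; weights = 0.2084, 0.1092, 0.2081, 0.1957, 0.1654, 0.1133.
1995: 0.2084×32.7 + 0.1092×89.7 + 0.2081×192.7 + 0.1957×281.0 + 0.1654×372.5 + 0.1133×661.5 = 248.2183 per 1,000.
2010: 0.2084×20.5 + 0.1092×47.2 + 0.2081×174.0 + 0.1957×240.1 + 0.1654×273.1 + 0.1133×612.2 = 207.1171 per 1,000.
Difference = 248.2183 − 207.1171 = 41.1012.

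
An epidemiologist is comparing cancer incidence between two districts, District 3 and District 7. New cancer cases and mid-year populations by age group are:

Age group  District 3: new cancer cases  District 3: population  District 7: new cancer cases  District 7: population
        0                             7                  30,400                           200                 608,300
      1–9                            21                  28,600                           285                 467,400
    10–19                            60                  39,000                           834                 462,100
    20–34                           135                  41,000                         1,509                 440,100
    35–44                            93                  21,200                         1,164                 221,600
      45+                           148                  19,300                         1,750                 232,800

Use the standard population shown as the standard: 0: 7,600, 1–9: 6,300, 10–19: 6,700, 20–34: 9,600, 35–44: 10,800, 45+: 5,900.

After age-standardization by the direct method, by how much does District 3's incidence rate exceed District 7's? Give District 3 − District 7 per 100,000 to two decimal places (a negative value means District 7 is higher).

Age-specific rates per 100,000 for District 3: 23.03, 73.43, 153.85, 329.27, 438.68, 766.84.
For District 7: 32.88, 60.98, 180.48, 342.88, 525.27, 751.72.
Standard total = 46,900; weights = 0.1620, 0.1343, 0.1429, 0.2047, 0.2303, 0.1258.
District 3: 0.1620×23.03 + 0.1343×73.43 + 0.1429×153.85 + 0.2047×329.27 + 0.2303×438.68 + 0.1258×766.84 = 300.4567 per 100,000.
District 7: 0.1620×32.88 + 0.1343×60.98 + 0.1429×180.48 + 0.2047×342.88 + 0.2303×525.27 + 0.1258×751.72 = 325.0089 per 100,000.
Difference = 300.4567 − 325.0089 = -24.5522.

-24.55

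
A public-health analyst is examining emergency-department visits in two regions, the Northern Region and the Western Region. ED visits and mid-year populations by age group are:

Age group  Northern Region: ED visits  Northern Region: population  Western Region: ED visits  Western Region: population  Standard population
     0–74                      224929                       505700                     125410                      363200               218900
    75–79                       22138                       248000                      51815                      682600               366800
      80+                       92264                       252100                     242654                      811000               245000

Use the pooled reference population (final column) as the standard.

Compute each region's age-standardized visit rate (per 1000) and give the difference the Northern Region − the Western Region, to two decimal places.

51.81

Age-specific rates per 1000 for the Northern Region: 444.787, 89.266, 365.982.
For the Western Region: 345.292, 75.908, 299.203.
Standard total = 830700; weights = 0.2635, 0.4416, 0.2949.
The Northern Region: 0.2635×444.787 + 0.4416×89.266 + 0.2949×365.982 = 264.5628 per 1000.
The Western Region: 0.2635×345.292 + 0.4416×75.908 + 0.2949×299.203 = 212.7512 per 1000.
Difference = 264.5628 − 212.7512 = 51.8116.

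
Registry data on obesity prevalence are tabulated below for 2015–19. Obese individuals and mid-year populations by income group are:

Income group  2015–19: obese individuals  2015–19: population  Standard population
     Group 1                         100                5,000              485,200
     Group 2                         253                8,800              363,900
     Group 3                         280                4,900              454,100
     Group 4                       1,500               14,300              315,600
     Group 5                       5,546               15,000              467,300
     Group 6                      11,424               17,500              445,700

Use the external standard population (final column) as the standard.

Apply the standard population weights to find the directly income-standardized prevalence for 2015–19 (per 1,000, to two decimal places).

Income-specific rates per 1,000 for 2015–19: 20.000, 28.750, 57.143, 104.895, 369.733, 652.800.
Standard total = 2,531,800; weights = 0.1916, 0.1437, 0.1794, 0.1247, 0.1846, 0.1760.
Standardized rate: 0.1916×20.000 + 0.1437×28.750 + 0.1794×57.143 + 0.1247×104.895 + 0.1846×369.733 + 0.1760×652.800 = 214.4517 per 1,000.

214.45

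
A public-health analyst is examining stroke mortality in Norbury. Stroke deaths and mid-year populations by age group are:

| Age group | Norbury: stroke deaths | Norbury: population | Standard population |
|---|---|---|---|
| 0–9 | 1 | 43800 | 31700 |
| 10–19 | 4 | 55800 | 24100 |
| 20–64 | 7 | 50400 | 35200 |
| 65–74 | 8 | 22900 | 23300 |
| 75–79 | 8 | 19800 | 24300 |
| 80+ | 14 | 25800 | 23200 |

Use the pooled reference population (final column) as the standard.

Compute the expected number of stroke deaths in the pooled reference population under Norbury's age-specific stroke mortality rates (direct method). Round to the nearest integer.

38

Age-specific rates per 100000 for Norbury: 2.28, 7.17, 13.89, 34.93, 40.40, 54.26.
Expected stroke deaths = Σ (standard pop × age-specific rate ÷ 100000)
= 31700×2.28/100000 + 24100×7.17/100000 + 35200×13.89/100000 + 23300×34.93/100000 + 24300×40.40/100000 + 23200×54.26/100000
= 0.72 + 1.73 + 4.89 + 8.14 + 9.82 + 12.59 = 37.89.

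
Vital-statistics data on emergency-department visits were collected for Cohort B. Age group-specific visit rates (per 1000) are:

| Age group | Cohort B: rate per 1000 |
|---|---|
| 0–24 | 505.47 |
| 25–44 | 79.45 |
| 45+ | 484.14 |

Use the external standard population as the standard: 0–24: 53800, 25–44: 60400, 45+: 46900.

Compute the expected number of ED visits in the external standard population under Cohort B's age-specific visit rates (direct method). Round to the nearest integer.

Expected ED visits = Σ (standard pop × age-specific rate ÷ 1000)
= 53800×505.47/1000 + 60400×79.45/1000 + 46900×484.14/1000
= 27194.29 + 4798.78 + 22706.17 = 54699.23.

54699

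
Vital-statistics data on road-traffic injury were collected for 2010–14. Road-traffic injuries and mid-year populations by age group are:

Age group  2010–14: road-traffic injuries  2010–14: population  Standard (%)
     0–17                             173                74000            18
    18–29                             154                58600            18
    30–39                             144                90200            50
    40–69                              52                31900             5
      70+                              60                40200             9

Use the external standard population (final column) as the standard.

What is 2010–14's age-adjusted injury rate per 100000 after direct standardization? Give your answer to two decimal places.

Age-specific rates per 100000 for 2010–14: 233.78, 262.80, 159.65, 163.01, 149.25.
Standard weights: 0.18, 0.18, 0.50, 0.05, 0.09.
Standardized rate: 0.1800×233.78 + 0.1800×262.80 + 0.5000×159.65 + 0.0500×163.01 + 0.0900×149.25 = 190.7908 per 100000.

190.79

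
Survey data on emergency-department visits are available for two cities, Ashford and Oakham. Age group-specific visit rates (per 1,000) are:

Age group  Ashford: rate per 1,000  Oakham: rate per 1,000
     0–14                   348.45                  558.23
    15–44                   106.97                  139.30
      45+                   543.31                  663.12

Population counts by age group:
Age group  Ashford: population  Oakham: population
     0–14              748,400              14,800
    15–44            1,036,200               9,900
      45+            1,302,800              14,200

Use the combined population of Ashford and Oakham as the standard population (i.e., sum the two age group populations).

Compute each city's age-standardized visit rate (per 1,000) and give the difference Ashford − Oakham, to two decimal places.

Combined standard total = 3,126,300; weights = 0.2441, 0.3346, 0.4213.
Ashford: 0.2441×348.45 + 0.3346×106.97 + 0.4213×543.31 = 349.7354 per 1,000.
Oakham: 0.2441×558.23 + 0.3346×139.30 + 0.4213×663.12 = 462.2371 per 1,000.
Difference = 349.7354 − 462.2371 = -112.5018.

-112.50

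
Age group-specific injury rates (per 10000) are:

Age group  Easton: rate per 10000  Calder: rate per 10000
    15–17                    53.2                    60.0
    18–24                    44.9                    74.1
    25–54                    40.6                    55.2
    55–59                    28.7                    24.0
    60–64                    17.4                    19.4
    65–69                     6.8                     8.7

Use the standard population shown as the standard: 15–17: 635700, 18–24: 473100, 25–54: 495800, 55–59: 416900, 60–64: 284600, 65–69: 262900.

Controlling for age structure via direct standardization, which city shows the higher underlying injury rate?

Calder

Standard total = 2569000; weights = 0.2475, 0.1842, 0.1930, 0.1623, 0.1108, 0.1023.
Easton: 0.2475×53.2 + 0.1842×44.9 + 0.1930×40.6 + 0.1623×28.7 + 0.1108×17.4 + 0.1023×6.8 = 36.5495 per 10000.
Calder: 0.2475×60.0 + 0.1842×74.1 + 0.1930×55.2 + 0.1623×24.0 + 0.1108×19.4 + 0.1023×8.7 = 46.0806 per 10000.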